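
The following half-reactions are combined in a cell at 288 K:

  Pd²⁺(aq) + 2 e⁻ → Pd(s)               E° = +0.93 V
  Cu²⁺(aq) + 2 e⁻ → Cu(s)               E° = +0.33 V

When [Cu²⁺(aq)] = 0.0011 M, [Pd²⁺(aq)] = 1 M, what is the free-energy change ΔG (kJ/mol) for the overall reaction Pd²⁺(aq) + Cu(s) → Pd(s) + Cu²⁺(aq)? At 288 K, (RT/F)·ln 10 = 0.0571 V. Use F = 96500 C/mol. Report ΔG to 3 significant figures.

E°cell = +0.93 − (+0.33) = +0.60 V; the balanced reaction transfers n = 2 electrons.
Here Q = [Cu²⁺(aq)] / [Pd²⁺(aq)] = 0.0011 (log Q = −2.959), giving E = +0.60 − (0.0571/2)·(−2.959) = +0.6845 V.
Then ΔG = −nFE = −2 × 96500 × +0.6845 J/mol = −132 kJ/mol.

−132 kJ/mol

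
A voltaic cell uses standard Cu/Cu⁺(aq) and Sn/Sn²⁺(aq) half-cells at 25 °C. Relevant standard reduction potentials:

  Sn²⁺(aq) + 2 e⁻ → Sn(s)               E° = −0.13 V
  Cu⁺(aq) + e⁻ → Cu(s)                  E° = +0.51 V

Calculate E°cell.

+0.64 V

Of the two couples in this cell, the one with the more positive reduction potential is reduced at the cathode: here that is Cu⁺/Cu (+0.51 V); Sn²⁺/Sn (−0.13 V) is the anode.
E°cell = E°(cathode) − E°(anode) = +0.51 − (−0.13) = +0.64 V.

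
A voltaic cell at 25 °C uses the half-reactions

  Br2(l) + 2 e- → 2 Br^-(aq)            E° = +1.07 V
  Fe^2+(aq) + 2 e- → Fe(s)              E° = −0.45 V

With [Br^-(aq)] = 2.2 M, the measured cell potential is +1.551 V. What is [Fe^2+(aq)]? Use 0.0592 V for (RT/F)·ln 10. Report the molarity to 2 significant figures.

0.019 M

The Br₂/Br⁻ couple has the larger reduction potential, so it is the cathode: E°cell = +1.07 − (−0.45) = +1.52 V and n = 2.
Since E = E° − (0.0592/n)·log Q, log Q = n(E° − E)/0.0592 = −1.047.
For Br2(l) + Fe(s) → 2 Br^-(aq) + Fe^2+(aq), the reaction quotient is Q = [Br^-(aq)]^2·[Fe^2+(aq)].
Solving for the unknown gives log [Fe^2+(aq)] = −1.732, so [Fe^2+(aq)] ≈ 0.019 M.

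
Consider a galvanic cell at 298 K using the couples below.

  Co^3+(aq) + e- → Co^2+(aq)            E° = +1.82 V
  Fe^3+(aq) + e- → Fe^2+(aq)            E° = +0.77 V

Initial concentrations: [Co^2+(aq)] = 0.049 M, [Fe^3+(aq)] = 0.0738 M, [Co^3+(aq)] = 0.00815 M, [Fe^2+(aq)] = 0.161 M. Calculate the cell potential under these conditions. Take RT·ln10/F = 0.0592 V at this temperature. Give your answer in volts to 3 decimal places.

The Co³⁺/Co²⁺ couple has the more positive E°, so it is the cathode; Fe³⁺/Fe²⁺ is the anode.
E°cell = E°cat − E°an = +1.82 − (+0.77) = +1.05 V; n = 1.
For the overall reaction Co^3+(aq) + Fe^2+(aq) → Co^2+(aq) + Fe^3+(aq), Q = ([Co^2+(aq)]·[Fe^3+(aq)]) / ([Co^3+(aq)]·[Fe^2+(aq)]) = 2.76, giving log Q = 0.440.
By the Nernst equation, E = +1.05 − (0.0592/1)·(0.440) = +1.024 V.

+1.024 V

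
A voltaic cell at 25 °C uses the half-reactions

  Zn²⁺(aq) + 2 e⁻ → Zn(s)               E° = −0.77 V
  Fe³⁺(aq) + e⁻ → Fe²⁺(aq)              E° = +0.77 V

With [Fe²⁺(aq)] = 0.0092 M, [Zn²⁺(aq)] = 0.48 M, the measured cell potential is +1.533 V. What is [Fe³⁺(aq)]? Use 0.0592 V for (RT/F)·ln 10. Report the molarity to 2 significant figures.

The Fe³⁺/Fe²⁺ couple has the larger reduction potential, so it is the cathode: E°cell = +0.77 − (−0.77) = +1.54 V and n = 2.
Rearranging E = E° − (0.0592/n)·log Q gives log Q = 2(+1.54 − (+1.533))/0.0592 = 0.236.
Balancing electrons gives 2 Fe³⁺(aq) + Zn(s) → 2 Fe²⁺(aq) + Zn²⁺(aq); thus Q = ([Fe²⁺(aq)]^2·[Zn²⁺(aq)]) / [Fe³⁺(aq)]^2.
Solving for the unknown gives log [Fe³⁺(aq)] = −2.314, so [Fe³⁺(aq)] ≈ 0.0049 M.

0.0049 M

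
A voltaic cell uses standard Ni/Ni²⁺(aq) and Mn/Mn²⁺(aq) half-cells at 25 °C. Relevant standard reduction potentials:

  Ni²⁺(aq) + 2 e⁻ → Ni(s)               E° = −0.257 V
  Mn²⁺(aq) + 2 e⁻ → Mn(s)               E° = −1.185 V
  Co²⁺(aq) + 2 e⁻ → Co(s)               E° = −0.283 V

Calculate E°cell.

The Ni²⁺/Ni couple has the higher E°, so Ni ion is reduced (cathode) and Mn is oxidized (anode).
E°cell = E°(cathode) − E°(anode) = −0.257 − (−1.185) = +0.928 V.

+0.928 V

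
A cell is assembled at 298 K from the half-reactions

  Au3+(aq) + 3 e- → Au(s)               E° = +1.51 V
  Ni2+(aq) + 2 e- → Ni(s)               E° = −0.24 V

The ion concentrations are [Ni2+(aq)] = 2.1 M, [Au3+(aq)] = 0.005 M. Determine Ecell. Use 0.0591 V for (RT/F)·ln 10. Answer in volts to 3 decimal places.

+1.695 V

The Au³⁺/Au couple has the more positive E°, so it is the cathode; Ni²⁺/Ni is the anode.
E°cell = +1.51 − (−0.24) = +1.75 V, with n = 6 electrons transferred.
For the overall reaction 2 Au3+(aq) + 3 Ni(s) → 2 Au(s) + 3 Ni2+(aq), Q = [Ni2+(aq)]^3 / [Au3+(aq)]^2 = 3.7×10^5, giving log Q = 5.569.
By the Nernst equation, E = +1.75 − (0.0591/6)·(5.569) = +1.695 V.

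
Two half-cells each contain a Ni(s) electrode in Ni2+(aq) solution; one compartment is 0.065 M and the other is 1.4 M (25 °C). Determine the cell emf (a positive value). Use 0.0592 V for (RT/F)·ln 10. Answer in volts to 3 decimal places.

0.039 V

For a concentration cell E°cell = 0, since both electrodes use the same couple.
The compartment with the higher Ni2+(aq) concentration (1.4 M) acts as the cathode; ions are reduced there and produced at the dilute (0.065 M) anode.
With n = 2, Ecell = −(0.0592/2)·log([dilute]/[conc]) = −(0.0592/2)·log(0.065/1.4) = +0.039 V.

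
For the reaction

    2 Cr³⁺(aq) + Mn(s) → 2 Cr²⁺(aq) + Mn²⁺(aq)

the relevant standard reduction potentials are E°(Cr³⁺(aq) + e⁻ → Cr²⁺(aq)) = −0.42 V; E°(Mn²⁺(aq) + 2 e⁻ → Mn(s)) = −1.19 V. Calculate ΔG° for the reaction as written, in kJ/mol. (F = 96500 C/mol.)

−149 kJ/mol

In the reaction as written Cr³⁺(aq) is reduced, so the Cr³⁺/Cr²⁺ couple is the cathode and Mn²⁺/Mn is the anode.
E°cell = −0.42 − (−1.19) = +0.77 V; balancing electrons gives n = 2.
ΔG° = −nFE°cell = −(2)(96500)(+0.77) J/mol = −149 kJ/mol.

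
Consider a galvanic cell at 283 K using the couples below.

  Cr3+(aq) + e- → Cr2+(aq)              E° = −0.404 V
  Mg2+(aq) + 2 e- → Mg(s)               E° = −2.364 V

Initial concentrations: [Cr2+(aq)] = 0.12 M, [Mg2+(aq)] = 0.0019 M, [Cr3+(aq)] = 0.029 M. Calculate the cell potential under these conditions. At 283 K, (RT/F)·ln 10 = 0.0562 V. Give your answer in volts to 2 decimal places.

+2.00 V

Since E°(Cr³⁺/Cr²⁺) > E°(Mg²⁺/Mg), Cr³⁺/Cr²⁺ serves as the cathode.
E°cell = E°cat − E°an = −0.404 − (−2.364) = +1.960 V; n = 2.
Balancing gives 2 Cr3+(aq) + Mg(s) → 2 Cr2+(aq) + Mg2+(aq); hence Q = ([Cr2+(aq)]^2·[Mg2+(aq)]) / [Cr3+(aq)]^2 = 0.0325 (log Q = −1.488).
E = E° − (0.0562/n)·log Q = +1.960 − (0.0562/2)(−1.488) = +2.00 V.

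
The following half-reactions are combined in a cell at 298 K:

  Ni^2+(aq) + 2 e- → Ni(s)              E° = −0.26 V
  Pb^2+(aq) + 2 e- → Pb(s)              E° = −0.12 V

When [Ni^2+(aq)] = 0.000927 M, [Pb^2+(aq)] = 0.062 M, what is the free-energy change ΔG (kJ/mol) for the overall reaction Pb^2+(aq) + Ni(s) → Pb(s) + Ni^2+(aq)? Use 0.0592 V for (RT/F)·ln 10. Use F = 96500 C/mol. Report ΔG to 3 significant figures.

−37.4 kJ/mol

With Pb²⁺/Pb reduced at the cathode, E°cell = −0.12 − (−0.26) = +0.14 V and n = 2.
Q = [Ni^2+(aq)] / [Pb^2+(aq)] = 0.015, so log Q = −1.825 and E = +0.14 − (0.0592/2)(−1.825) = +0.1940 V.
Then ΔG = −nFE = −2 × 96500 × +0.1940 J/mol = −37.4 kJ/mol.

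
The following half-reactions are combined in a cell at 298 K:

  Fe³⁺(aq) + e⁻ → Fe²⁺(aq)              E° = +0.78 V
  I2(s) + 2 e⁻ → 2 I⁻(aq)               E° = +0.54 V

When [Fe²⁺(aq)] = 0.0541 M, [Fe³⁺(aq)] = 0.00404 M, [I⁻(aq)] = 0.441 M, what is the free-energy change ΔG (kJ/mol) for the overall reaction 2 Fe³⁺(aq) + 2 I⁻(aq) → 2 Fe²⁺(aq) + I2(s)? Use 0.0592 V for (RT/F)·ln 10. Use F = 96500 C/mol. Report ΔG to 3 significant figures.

−29.4 kJ/mol

With Fe³⁺/Fe²⁺ reduced at the cathode, E°cell = +0.78 − (+0.54) = +0.24 V and n = 2.
Here Q = [Fe²⁺(aq)]^2 / ([Fe³⁺(aq)]^2·[I⁻(aq)]^2) = 922 (log Q = 2.965), giving E = +0.24 − (0.0592/2)·(2.965) = +0.1522 V.
ΔG = −nFE = −(2)(96500)(+0.1522) J/mol = −29.4 kJ/mol.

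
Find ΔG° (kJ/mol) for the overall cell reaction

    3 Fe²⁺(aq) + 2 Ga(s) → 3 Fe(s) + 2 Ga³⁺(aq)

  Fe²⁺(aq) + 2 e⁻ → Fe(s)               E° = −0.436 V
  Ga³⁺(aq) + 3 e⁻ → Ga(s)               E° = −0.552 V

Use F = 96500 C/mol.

In the reaction as written Fe²⁺(aq) is reduced, so the Fe²⁺/Fe couple is the cathode and Ga³⁺/Ga is the anode.
E°cell = −0.436 − (−0.552) = +0.116 V; balancing electrons gives n = 6.
ΔG° = −nFE°cell = −(6)(96500)(+0.116) J/mol = −67.2 kJ/mol.

−67.2 kJ/mol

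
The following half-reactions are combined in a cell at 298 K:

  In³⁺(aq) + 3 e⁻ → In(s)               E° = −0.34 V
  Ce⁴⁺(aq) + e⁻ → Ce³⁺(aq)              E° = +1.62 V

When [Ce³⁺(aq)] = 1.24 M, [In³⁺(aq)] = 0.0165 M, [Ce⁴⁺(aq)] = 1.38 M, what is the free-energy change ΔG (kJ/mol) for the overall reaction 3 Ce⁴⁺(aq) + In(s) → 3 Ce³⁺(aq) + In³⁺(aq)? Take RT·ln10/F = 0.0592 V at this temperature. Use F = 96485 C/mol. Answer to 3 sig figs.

The standard cell potential is +1.62 − (−0.34) = +1.96 V, with n = 3 electrons in the balanced equation.
Q = ([Ce³⁺(aq)]^3·[In³⁺(aq)]) / [Ce⁴⁺(aq)]^3 = 0.012, so log Q = −1.922 and E = +1.96 − (0.0592/3)(−1.922) = +1.9979 V.
Then ΔG = −nFE = −3 × 96485 × +1.9979 J/mol = −578 kJ/mol.

−578 kJ/mol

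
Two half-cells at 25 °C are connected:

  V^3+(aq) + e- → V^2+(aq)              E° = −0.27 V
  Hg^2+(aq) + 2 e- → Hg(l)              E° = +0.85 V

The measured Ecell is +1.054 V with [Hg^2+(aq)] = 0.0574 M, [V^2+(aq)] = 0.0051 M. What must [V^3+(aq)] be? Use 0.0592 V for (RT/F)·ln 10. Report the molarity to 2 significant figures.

The Hg²⁺/Hg couple has the larger reduction potential, so it is the cathode: E°cell = +0.85 − (−0.27) = +1.12 V and n = 2.
Rearranging E = E° − (0.0592/n)·log Q gives log Q = 2(+1.12 − (+1.054))/0.0592 = 2.230.
For Hg^2+(aq) + 2 V^2+(aq) → Hg(l) + 2 V^3+(aq), the reaction quotient is Q = [V^3+(aq)]^2 / ([Hg^2+(aq)]·[V^2+(aq)]^2).
Isolating [V^3+(aq)] in Q = 10^{2.230} yields log [V^3+(aq)] = −1.798, i.e. 0.016 M.

0.016 M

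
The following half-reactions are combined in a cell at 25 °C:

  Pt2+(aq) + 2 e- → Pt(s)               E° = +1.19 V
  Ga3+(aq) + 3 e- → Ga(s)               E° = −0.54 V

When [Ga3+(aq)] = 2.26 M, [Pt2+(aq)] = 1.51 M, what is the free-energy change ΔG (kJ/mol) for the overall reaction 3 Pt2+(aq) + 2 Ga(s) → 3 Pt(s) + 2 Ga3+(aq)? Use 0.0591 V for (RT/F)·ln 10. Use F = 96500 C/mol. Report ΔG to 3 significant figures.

The standard cell potential is +1.19 − (−0.54) = +1.73 V, with n = 6 electrons in the balanced equation.
Here Q = [Ga3+(aq)]^2 / [Pt2+(aq)]^3 = 1.48 (log Q = 0.171), giving E = +1.73 − (0.0591/6)·(0.171) = +1.7283 V.
Finally ΔG = −nFE = −(6)(96500 C/mol)(+1.7283 V) = −1000 kJ/mol.

−1000 kJ/mol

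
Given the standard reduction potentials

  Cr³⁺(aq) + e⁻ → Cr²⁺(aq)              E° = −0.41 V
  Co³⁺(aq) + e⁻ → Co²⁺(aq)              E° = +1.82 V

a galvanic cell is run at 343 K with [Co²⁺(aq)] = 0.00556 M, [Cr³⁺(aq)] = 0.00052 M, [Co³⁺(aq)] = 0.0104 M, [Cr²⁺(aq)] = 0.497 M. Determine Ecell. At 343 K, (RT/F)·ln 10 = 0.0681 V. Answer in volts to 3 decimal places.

+2.451 V

The Co³⁺/Co²⁺ couple has the more positive E°, so it is the cathode; Cr³⁺/Cr²⁺ is the anode.
E°cell = +1.82 − (−0.41) = +2.23 V, with n = 1 electron transferred.
The balanced reaction is Co³⁺(aq) + Cr²⁺(aq) → Co²⁺(aq) + Cr³⁺(aq), so Q = ([Co²⁺(aq)]·[Cr³⁺(aq)]) / ([Co³⁺(aq)]·[Cr²⁺(aq)]) = 0.000559 and log Q = −3.252.
E = E° − (0.0681/n)·log Q = +2.23 − (0.0681/1)(−3.252) = +2.451 V.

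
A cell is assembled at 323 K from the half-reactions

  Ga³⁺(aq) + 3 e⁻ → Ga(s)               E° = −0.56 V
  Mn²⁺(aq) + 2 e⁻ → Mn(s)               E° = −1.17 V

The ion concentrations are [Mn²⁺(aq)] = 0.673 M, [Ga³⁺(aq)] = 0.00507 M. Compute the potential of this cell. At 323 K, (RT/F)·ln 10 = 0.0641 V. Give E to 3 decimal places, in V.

+0.566 V

Since E°(Ga³⁺/Ga) > E°(Mn²⁺/Mn), Ga³⁺/Ga serves as the cathode.
E°cell = −0.56 − (−1.17) = +0.61 V, with n = 6 electrons transferred.
For the overall reaction 2 Ga³⁺(aq) + 3 Mn(s) → 2 Ga(s) + 3 Mn²⁺(aq), Q = [Mn²⁺(aq)]^3 / [Ga³⁺(aq)]^2 = 1.19×10^4, giving log Q = 4.074.
Applying E = E° − (RT ln10/nF)·log Q gives +0.61 − (0.0641/6)(4.074) = +0.566 V.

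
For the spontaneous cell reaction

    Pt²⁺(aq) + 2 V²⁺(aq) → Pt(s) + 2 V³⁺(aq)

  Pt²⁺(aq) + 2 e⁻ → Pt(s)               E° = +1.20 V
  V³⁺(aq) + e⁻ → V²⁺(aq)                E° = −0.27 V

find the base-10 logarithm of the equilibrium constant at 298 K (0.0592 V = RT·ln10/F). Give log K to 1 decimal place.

log K = 49.7

The Pt²⁺/Pt couple is reduced (cathode); E°cell = +1.20 − (−0.27) = +1.47 V with n = 2.
At equilibrium E = 0, so log K = nE°cell / 0.0592 = (2)(+1.47) / 0.0592 = 49.7.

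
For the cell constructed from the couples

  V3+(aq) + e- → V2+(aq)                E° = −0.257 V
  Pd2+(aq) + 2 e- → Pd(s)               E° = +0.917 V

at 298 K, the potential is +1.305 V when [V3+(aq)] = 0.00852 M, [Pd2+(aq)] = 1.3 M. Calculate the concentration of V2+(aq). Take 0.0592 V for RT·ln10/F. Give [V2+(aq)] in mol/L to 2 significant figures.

The Pd²⁺/Pd couple has the larger reduction potential, so it is the cathode: E°cell = +0.917 − (−0.257) = +1.174 V and n = 2.
From the Nernst equation, log Q = n(E° − E)/0.0592 = 2·(+1.174 − (+1.305))/0.0592 = −4.426.
The balanced reaction is Pd2+(aq) + 2 V2+(aq) → Pd(s) + 2 V3+(aq), so Q = [V3+(aq)]^2 / ([Pd2+(aq)]·[V2+(aq)]^2).
Isolating [V2+(aq)] in Q = 10^{−4.426} yields log [V2+(aq)] = 0.086, i.e. 1.2 M.

1.2 M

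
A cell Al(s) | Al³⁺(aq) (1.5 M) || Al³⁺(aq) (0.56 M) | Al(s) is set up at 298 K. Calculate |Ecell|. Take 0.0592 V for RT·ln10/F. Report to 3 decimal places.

For a concentration cell E°cell = 0, since both electrodes use the same couple.
The compartment with the higher Al³⁺(aq) concentration (1.5 M) acts as the cathode; ions are reduced there and produced at the dilute (0.56 M) anode.
With n = 3, Ecell = −(0.0592/3)·log([dilute]/[conc]) = −(0.0592/3)·log(0.56/1.5) = +0.008 V.

0.008 V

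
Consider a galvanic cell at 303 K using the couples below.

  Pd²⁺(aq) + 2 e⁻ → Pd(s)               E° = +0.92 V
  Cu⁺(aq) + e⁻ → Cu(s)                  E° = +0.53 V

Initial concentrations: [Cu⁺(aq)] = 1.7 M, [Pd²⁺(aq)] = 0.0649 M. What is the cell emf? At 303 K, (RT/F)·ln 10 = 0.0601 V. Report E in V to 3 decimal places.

Since E°(Pd²⁺/Pd) > E°(Cu⁺/Cu), Pd²⁺/Pd serves as the cathode.
E°cell = +0.92 − (+0.53) = +0.39 V, with n = 2 electrons transferred.
For the overall reaction Pd²⁺(aq) + 2 Cu(s) → Pd(s) + 2 Cu⁺(aq), Q = [Cu⁺(aq)]^2 / [Pd²⁺(aq)] = 44.5, giving log Q = 1.649.
E = E° − (0.0601/n)·log Q = +0.39 − (0.0601/2)(1.649) = +0.340 V.

+0.340 V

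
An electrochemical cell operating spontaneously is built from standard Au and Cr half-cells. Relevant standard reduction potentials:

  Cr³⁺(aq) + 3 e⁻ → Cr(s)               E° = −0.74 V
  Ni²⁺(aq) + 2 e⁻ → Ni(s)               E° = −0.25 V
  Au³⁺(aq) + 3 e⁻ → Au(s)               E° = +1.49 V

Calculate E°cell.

+2.23 V

The Au³⁺/Au couple has the higher E°, so Au ion is reduced (cathode) and Cr is oxidized (anode).
E°cell = E°(cathode) − E°(anode) = +1.49 − (−0.74) = +2.23 V.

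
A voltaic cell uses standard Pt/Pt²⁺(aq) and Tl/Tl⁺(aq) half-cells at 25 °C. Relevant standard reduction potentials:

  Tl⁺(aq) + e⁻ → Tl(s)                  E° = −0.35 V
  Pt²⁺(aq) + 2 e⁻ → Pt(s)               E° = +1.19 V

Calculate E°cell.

Of the two couples in this cell, the one with the more positive reduction potential is reduced at the cathode: here that is Pt²⁺/Pt (+1.19 V); Tl⁺/Tl (−0.35 V) is the anode.
E°cell = E°(cathode) − E°(anode) = +1.19 − (−0.35) = +1.54 V.

+1.54 V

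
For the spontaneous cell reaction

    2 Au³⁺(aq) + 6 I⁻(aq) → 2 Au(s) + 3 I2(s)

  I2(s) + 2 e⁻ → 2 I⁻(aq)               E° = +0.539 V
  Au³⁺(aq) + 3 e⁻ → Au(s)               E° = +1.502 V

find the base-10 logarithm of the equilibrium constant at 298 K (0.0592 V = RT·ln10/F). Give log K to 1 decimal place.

log K = 97.6

The Au³⁺/Au couple is reduced (cathode); E°cell = +1.502 − (+0.539) = +0.963 V with n = 6.
At equilibrium E = 0, so log K = nE°cell / 0.0592 = (6)(+0.963) / 0.0592 = 97.6.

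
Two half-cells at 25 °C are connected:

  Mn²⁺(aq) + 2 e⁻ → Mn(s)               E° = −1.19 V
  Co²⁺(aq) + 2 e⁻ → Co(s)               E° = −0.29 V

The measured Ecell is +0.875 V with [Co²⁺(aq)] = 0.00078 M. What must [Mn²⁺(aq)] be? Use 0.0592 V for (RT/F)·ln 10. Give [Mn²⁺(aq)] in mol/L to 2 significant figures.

With Co²⁺/Co at the cathode and Mn²⁺/Mn at the anode, E°cell = −0.29 − (−1.19) = +0.90 V (n = 2).
From the Nernst equation, log Q = n(E° − E)/0.0592 = 2·(+0.90 − (+0.875))/0.0592 = 0.845.
Balancing electrons gives Co²⁺(aq) + Mn(s) → Co(s) + Mn²⁺(aq); thus Q = [Mn²⁺(aq)] / [Co²⁺(aq)].
Isolating [Mn²⁺(aq)] in Q = 10^{0.845} yields log [Mn²⁺(aq)] = −2.263, i.e. 0.0055 M.

0.0055 M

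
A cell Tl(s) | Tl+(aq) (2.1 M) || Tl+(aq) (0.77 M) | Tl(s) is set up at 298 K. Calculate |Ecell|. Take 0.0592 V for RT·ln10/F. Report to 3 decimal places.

For a concentration cell E°cell = 0, since both electrodes use the same couple.
The compartment with the higher Tl+(aq) concentration (2.1 M) acts as the cathode; ions are reduced there and produced at the dilute (0.77 M) anode.
With n = 1, Ecell = −(0.0592/1)·log([dilute]/[conc]) = −(0.0592/1)·log(0.77/2.1) = +0.026 V.

0.026 V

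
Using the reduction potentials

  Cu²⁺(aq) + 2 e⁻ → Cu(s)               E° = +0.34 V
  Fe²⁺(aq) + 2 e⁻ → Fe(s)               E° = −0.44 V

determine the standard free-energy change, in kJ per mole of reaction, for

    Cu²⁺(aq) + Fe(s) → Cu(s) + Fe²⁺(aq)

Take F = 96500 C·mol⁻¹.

−151 kJ/mol

In the reaction as written Cu²⁺(aq) is reduced, so the Cu²⁺/Cu couple is the cathode and Fe²⁺/Fe is the anode.
E°cell = +0.34 − (−0.44) = +0.78 V; balancing electrons gives n = 2.
ΔG° = −nFE°cell = −(2)(96500)(+0.78) J/mol = −151 kJ/mol.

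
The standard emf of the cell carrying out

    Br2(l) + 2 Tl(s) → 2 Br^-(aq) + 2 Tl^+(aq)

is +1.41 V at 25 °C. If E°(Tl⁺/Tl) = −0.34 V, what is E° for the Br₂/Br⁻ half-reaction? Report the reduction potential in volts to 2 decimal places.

In the reaction as written the Br₂/Br⁻ couple is reduced (cathode) and Tl⁺/Tl is oxidized (anode), so E°cell = E°(Br₂/Br⁻) − E°(Tl⁺/Tl).
E°(Br₂/Br⁻) = E°cell + E°(anode) = +1.41 + (−0.34) = +1.07 V.

+1.07 V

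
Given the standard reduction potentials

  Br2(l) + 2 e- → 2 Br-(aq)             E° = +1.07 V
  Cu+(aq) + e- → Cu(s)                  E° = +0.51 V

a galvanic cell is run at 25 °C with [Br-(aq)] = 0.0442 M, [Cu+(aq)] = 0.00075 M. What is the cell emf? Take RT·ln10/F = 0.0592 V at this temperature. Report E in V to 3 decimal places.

+0.825 V

The Br₂/Br⁻ couple has the more positive E°, so it is the cathode; Cu⁺/Cu is the anode.
E°cell = +1.07 − (+0.51) = +0.56 V, with n = 2 electrons transferred.
Balancing gives Br2(l) + 2 Cu(s) → 2 Br-(aq) + 2 Cu+(aq); hence Q = [Br-(aq)]^2·[Cu+(aq)]^2 = 1.1×10^−9 (log Q = −8.959).
E = E° − (0.0592/n)·log Q = +0.56 − (0.0592/2)(−8.959) = +0.825 V.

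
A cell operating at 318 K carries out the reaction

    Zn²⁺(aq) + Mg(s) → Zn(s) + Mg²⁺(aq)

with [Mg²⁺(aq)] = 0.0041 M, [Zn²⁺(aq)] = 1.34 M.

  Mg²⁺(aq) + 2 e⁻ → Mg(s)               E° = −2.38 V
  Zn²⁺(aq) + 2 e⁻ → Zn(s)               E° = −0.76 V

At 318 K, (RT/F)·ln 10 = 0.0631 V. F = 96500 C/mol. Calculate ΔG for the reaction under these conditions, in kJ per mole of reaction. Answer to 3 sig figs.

With Zn²⁺/Zn reduced at the cathode, E°cell = −0.76 − (−2.38) = +1.62 V and n = 2.
The reaction quotient is [Mg²⁺(aq)] / [Zn²⁺(aq)] = 0.00306; by Nernst, E = +1.62 − (0.0631/2)(−2.514) = +1.6993 V.
Finally ΔG = −nFE = −(2)(96500 C/mol)(+1.6993 V) = −328 kJ/mol.

−328 kJ/mol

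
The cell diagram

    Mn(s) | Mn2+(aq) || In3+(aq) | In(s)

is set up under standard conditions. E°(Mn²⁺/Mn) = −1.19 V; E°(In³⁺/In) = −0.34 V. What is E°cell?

By convention the left-hand electrode in cell notation is the anode (oxidation) and the right-hand electrode is the cathode (reduction).
E°cell = E°(right) − E°(left) = −0.34 − (−1.19) = +0.85 V.

+0.85 V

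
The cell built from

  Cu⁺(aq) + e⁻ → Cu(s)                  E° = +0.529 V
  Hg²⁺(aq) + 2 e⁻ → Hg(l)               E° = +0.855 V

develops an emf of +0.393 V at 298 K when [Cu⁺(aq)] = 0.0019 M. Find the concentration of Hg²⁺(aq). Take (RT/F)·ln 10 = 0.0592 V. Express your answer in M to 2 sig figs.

0.00066 M

The Hg²⁺/Hg couple has the larger reduction potential, so it is the cathode: E°cell = +0.855 − (+0.529) = +0.326 V and n = 2.
From the Nernst equation, log Q = n(E° − E)/0.0592 = 2·(+0.326 − (+0.393))/0.0592 = −2.264.
The balanced reaction is Hg²⁺(aq) + 2 Cu(s) → Hg(l) + 2 Cu⁺(aq), so Q = [Cu⁺(aq)]^2 / [Hg²⁺(aq)].
Solving for the unknown gives log [Hg²⁺(aq)] = −3.178, so [Hg²⁺(aq)] ≈ 0.00066 M.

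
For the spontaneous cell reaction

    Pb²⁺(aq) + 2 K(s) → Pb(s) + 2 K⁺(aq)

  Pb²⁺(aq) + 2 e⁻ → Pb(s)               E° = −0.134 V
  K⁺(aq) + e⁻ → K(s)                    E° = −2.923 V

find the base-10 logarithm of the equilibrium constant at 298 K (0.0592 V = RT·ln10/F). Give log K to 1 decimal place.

The Pb²⁺/Pb couple is reduced (cathode); E°cell = −0.134 − (−2.923) = +2.789 V with n = 2.
At equilibrium E = 0, so log K = nE°cell / 0.0592 = (2)(+2.789) / 0.0592 = 94.2.

log K = 94.2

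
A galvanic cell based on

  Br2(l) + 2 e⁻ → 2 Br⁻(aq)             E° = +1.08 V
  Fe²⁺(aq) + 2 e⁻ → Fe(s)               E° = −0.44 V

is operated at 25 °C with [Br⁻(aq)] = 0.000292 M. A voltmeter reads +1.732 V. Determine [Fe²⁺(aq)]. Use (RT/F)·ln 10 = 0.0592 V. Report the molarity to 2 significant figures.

With Br₂/Br⁻ at the cathode and Fe²⁺/Fe at the anode, E°cell = +1.08 − (−0.44) = +1.52 V (n = 2).
Rearranging E = E° − (0.0592/n)·log Q gives log Q = 2(+1.52 − (+1.732))/0.0592 = −7.162.
For Br2(l) + Fe(s) → 2 Br⁻(aq) + Fe²⁺(aq), the reaction quotient is Q = [Br⁻(aq)]^2·[Fe²⁺(aq)].
Solving for the unknown gives log [Fe²⁺(aq)] = −0.093, so [Fe²⁺(aq)] ≈ 0.81 M.

0.81 M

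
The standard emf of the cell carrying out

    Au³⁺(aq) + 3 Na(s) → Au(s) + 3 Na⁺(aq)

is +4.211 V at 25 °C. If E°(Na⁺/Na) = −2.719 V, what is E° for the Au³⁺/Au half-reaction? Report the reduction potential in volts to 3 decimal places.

In the reaction as written the Au³⁺/Au couple is reduced (cathode) and Na⁺/Na is oxidized (anode), so E°cell = E°(Au³⁺/Au) − E°(Na⁺/Na).
E°(Au³⁺/Au) = E°cell + E°(anode) = +4.211 + (−2.719) = +1.492 V.

+1.492 V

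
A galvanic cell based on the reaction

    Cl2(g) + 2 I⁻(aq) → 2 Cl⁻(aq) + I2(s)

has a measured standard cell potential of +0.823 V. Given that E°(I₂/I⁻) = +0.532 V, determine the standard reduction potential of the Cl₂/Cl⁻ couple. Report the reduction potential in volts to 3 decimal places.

+1.355 V

In the reaction as written the Cl₂/Cl⁻ couple is reduced (cathode) and I₂/I⁻ is oxidized (anode), so E°cell = E°(Cl₂/Cl⁻) − E°(I₂/I⁻).
E°(Cl₂/Cl⁻) = E°cell + E°(anode) = +0.823 + (+0.532) = +1.355 V.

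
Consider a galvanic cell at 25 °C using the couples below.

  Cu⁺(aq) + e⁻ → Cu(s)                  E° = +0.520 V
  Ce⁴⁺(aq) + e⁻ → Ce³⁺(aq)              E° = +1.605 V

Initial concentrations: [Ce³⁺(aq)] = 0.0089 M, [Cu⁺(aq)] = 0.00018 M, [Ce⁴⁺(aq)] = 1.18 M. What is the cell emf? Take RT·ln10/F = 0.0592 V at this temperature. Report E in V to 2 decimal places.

The Ce⁴⁺/Ce³⁺ couple has the more positive E°, so it is the cathode; Cu⁺/Cu is the anode.
E°cell = +1.605 − (+0.520) = +1.085 V, with n = 1 electron transferred.
Balancing gives Ce⁴⁺(aq) + Cu(s) → Ce³⁺(aq) + Cu⁺(aq); hence Q = ([Ce³⁺(aq)]·[Cu⁺(aq)]) / [Ce⁴⁺(aq)] = 1.36×10^−6 (log Q = −5.867).
By the Nernst equation, E = +1.085 − (0.0592/1)·(−5.867) = +1.43 V.

+1.43 V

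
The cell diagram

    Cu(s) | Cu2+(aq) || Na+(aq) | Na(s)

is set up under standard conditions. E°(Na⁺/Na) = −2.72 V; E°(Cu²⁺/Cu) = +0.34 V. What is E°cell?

By convention the left-hand electrode in cell notation is the anode (oxidation) and the right-hand electrode is the cathode (reduction).
E°cell = E°(right) − E°(left) = −2.72 − (+0.34) = −3.06 V.
The negative sign shows that, as written, the cell would require an external voltage to drive the reaction.

−3.06 V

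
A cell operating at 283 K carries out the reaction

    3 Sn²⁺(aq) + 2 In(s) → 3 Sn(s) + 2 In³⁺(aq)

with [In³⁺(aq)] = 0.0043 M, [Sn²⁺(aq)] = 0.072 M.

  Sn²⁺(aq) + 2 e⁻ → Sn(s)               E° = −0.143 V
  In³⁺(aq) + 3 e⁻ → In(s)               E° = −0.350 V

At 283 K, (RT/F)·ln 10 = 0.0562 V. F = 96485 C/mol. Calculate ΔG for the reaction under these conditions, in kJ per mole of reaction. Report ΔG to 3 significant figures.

−127 kJ/mol

E°cell = −0.143 − (−0.350) = +0.207 V; the balanced reaction transfers n = 6 electrons.
Q = [In³⁺(aq)]^2 / [Sn²⁺(aq)]^3 = 0.0495, so log Q = −1.305 and E = +0.207 − (0.0562/6)(−1.305) = +0.2192 V.
ΔG = −nFE = −(6)(96485)(+0.2192) J/mol = −127 kJ/mol.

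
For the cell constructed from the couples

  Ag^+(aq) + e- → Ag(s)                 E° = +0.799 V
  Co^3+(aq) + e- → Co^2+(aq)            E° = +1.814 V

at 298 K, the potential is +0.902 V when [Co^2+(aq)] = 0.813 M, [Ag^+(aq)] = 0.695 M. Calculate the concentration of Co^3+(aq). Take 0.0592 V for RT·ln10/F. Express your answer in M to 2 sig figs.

With Co³⁺/Co²⁺ at the cathode and Ag⁺/Ag at the anode, E°cell = +1.814 − (+0.799) = +1.015 V (n = 1).
Rearranging E = E° − (0.0592/n)·log Q gives log Q = 1(+1.015 − (+0.902))/0.0592 = 1.909.
The balanced reaction is Co^3+(aq) + Ag(s) → Co^2+(aq) + Ag^+(aq), so Q = ([Co^2+(aq)]·[Ag^+(aq)]) / [Co^3+(aq)].
Solving for the unknown gives log [Co^3+(aq)] = −2.157, so [Co^3+(aq)] ≈ 0.0070 M.

0.0070 M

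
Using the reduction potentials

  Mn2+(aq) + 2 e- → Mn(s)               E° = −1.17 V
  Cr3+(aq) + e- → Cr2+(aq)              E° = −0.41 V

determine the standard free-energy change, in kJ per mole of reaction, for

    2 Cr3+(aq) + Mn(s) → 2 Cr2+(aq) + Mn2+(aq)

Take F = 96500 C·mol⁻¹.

−147 kJ/mol

In the reaction as written Cr3+(aq) is reduced, so the Cr³⁺/Cr²⁺ couple is the cathode and Mn²⁺/Mn is the anode.
E°cell = −0.41 − (−1.17) = +0.76 V; balancing electrons gives n = 2.
ΔG° = −nFE°cell = −(2)(96500)(+0.76) J/mol = −147 kJ/mol.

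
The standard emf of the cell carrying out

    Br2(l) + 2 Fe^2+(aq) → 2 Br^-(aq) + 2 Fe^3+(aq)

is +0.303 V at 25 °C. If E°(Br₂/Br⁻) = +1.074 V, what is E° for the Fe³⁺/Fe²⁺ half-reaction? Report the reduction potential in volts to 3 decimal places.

In the reaction as written the Br₂/Br⁻ couple is reduced (cathode) and Fe³⁺/Fe²⁺ is oxidized (anode), so E°cell = E°(Br₂/Br⁻) − E°(Fe³⁺/Fe²⁺).
E°(Fe³⁺/Fe²⁺) = E°(cathode) − E°cell = +1.074 − (+0.303) = +0.771 V.

+0.771 V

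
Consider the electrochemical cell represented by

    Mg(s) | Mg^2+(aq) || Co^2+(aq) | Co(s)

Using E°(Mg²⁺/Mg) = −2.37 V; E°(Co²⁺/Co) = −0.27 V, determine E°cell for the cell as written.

By convention the left-hand electrode in cell notation is the anode (oxidation) and the right-hand electrode is the cathode (reduction).
E°cell = E°(right) − E°(left) = −0.27 − (−2.37) = +2.10 V.

+2.10 V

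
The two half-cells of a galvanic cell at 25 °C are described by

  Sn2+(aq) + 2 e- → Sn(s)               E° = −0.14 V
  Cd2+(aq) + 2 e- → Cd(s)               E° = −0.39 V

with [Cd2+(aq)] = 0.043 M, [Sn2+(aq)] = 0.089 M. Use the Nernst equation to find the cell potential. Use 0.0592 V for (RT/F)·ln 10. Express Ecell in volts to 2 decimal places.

The Sn²⁺/Sn couple has the more positive E°, so it is the cathode; Cd²⁺/Cd is the anode.
The standard potential is −0.14 − (−0.39) = +0.25 V and the balanced reaction transfers n = 2 electrons.
The balanced reaction is Sn2+(aq) + Cd(s) → Sn(s) + Cd2+(aq), so Q = [Cd2+(aq)] / [Sn2+(aq)] = 0.483 and log Q = −0.316.
E = E° − (0.0592/n)·log Q = +0.25 − (0.0592/2)(−0.316) = +0.26 V.

+0.26 V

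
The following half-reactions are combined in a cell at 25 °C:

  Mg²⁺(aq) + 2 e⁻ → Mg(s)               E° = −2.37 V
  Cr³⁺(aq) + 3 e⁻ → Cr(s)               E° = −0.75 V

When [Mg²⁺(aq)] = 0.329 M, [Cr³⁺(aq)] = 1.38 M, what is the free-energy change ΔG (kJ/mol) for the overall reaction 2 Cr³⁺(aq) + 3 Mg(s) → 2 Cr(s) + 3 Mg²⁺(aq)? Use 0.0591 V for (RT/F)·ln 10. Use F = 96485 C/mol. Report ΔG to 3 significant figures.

E°cell = −0.75 − (−2.37) = +1.62 V; the balanced reaction transfers n = 6 electrons.
The reaction quotient is [Mg²⁺(aq)]^3 / [Cr³⁺(aq)]^2 = 0.0187; by Nernst, E = +1.62 − (0.0591/6)(−1.728) = +1.6370 V.
ΔG = −nFE = −(6)(96485)(+1.6370) J/mol = −948 kJ/mol.

−948 kJ/mol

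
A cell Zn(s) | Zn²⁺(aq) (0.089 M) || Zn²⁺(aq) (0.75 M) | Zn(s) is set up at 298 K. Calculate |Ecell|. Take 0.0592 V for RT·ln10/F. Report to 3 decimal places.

For a concentration cell E°cell = 0, since both electrodes use the same couple.
The compartment with the higher Zn²⁺(aq) concentration (0.75 M) acts as the cathode; ions are reduced there and produced at the dilute (0.089 M) anode.
With n = 2, Ecell = −(0.0592/2)·log([dilute]/[conc]) = −(0.0592/2)·log(0.089/0.75) = +0.027 V.

0.027 V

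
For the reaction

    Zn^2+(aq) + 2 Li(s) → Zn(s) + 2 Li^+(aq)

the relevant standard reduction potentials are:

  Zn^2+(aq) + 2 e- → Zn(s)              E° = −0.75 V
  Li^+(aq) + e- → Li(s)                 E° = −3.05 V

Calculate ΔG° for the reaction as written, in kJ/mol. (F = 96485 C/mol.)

In the reaction as written Zn^2+(aq) is reduced, so the Zn²⁺/Zn couple is the cathode and Li⁺/Li is the anode.
E°cell = −0.75 − (−3.05) = +2.30 V; balancing electrons gives n = 2.
ΔG° = −nFE°cell = −(2)(96485)(+2.30) J/mol = −444 kJ/mol.

−444 kJ/mol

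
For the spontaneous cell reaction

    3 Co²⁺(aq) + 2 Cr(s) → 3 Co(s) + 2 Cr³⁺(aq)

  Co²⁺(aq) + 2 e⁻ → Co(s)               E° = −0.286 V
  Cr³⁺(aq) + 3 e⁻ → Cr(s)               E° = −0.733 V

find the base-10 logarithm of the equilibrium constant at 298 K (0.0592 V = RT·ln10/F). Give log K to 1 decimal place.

The Co²⁺/Co couple is reduced (cathode); E°cell = −0.286 − (−0.733) = +0.447 V with n = 6.
At equilibrium E = 0, so log K = nE°cell / 0.0592 = (6)(+0.447) / 0.0592 = 45.3.

log K = 45.3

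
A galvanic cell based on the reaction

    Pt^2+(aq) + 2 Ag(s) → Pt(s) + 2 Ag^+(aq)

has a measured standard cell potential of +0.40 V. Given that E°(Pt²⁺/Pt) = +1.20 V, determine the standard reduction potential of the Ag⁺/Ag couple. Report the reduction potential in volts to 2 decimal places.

In the reaction as written the Pt²⁺/Pt couple is reduced (cathode) and Ag⁺/Ag is oxidized (anode), so E°cell = E°(Pt²⁺/Pt) − E°(Ag⁺/Ag).
E°(Ag⁺/Ag) = E°(cathode) − E°cell = +1.20 − (+0.40) = +0.80 V.

+0.80 V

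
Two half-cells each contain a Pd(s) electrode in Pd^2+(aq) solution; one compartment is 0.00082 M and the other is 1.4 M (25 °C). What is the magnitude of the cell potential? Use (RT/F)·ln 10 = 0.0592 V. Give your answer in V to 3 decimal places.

For a concentration cell E°cell = 0, since both electrodes use the same couple.
The compartment with the higher Pd^2+(aq) concentration (1.4 M) acts as the cathode; ions are reduced there and produced at the dilute (0.00082 M) anode.
With n = 2, Ecell = −(0.0592/2)·log([dilute]/[conc]) = −(0.0592/2)·log(0.00082/1.4) = +0.096 V.

0.096 V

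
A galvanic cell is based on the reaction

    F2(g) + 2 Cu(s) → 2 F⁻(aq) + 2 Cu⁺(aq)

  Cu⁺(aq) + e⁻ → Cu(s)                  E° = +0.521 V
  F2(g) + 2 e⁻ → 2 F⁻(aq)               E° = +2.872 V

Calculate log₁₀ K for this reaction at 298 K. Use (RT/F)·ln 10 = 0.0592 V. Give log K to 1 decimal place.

The F₂/F⁻ couple is reduced (cathode); E°cell = +2.872 − (+0.521) = +2.351 V with n = 2.
At equilibrium E = 0, so log K = nE°cell / 0.0592 = (2)(+2.351) / 0.0592 = 79.4.

log K = 79.4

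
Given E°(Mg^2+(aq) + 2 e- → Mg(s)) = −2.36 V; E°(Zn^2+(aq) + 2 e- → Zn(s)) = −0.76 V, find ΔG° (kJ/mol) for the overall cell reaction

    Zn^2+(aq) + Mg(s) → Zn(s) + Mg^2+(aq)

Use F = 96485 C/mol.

In the reaction as written Zn^2+(aq) is reduced, so the Zn²⁺/Zn couple is the cathode and Mg²⁺/Mg is the anode.
E°cell = −0.76 − (−2.36) = +1.60 V; balancing electrons gives n = 2.
ΔG° = −nFE°cell = −(2)(96485)(+1.60) J/mol = −309 kJ/mol.

−309 kJ/mol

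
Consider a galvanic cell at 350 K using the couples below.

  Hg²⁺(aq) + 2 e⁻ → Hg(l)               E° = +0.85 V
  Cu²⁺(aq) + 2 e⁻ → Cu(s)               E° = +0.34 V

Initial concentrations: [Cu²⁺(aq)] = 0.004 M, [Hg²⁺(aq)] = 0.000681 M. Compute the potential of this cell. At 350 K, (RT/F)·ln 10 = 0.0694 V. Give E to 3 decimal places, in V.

+0.483 V

Since E°(Hg²⁺/Hg) > E°(Cu²⁺/Cu), Hg²⁺/Hg serves as the cathode.
The standard potential is +0.85 − (+0.34) = +0.51 V and the balanced reaction transfers n = 2 electrons.
Balancing gives Hg²⁺(aq) + Cu(s) → Hg(l) + Cu²⁺(aq); hence Q = [Cu²⁺(aq)] / [Hg²⁺(aq)] = 5.87 (log Q = 0.769).
E = E° − (0.0694/n)·log Q = +0.51 − (0.0694/2)(0.769) = +0.483 V.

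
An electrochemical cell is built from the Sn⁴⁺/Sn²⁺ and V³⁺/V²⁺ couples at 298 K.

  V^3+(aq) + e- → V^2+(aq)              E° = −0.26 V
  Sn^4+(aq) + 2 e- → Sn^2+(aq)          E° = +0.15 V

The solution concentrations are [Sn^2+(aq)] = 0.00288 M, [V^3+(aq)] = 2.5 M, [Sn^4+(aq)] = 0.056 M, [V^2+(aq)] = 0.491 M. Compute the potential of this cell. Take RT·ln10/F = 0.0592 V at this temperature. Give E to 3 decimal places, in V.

+0.406 V

Since E°(Sn⁴⁺/Sn²⁺) > E°(V³⁺/V²⁺), Sn⁴⁺/Sn²⁺ serves as the cathode.
The standard potential is +0.15 − (−0.26) = +0.41 V and the balanced reaction transfers n = 2 electrons.
The balanced reaction is Sn^4+(aq) + 2 V^2+(aq) → Sn^2+(aq) + 2 V^3+(aq), so Q = ([Sn^2+(aq)]·[V^3+(aq)]^2) / ([Sn^4+(aq)]·[V^2+(aq)]^2) = 1.33 and log Q = 0.125.
By the Nernst equation, E = +0.41 − (0.0592/2)·(0.125) = +0.406 V.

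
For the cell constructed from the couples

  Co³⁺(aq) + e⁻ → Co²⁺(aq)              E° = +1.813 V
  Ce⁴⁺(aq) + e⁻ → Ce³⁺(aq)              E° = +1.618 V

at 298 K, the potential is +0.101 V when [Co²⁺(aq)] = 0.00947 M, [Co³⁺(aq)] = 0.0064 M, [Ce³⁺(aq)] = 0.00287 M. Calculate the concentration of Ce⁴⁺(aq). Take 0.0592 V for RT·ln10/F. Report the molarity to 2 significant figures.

0.075 M

Co³⁺/Co²⁺ is the cathode (higher E°); E°cell = +1.813 − (+1.618) = +0.195 V with n = 1.
Rearranging E = E° − (0.0592/n)·log Q gives log Q = 1(+0.195 − (+0.101))/0.0592 = 1.588.
The balanced reaction is Co³⁺(aq) + Ce³⁺(aq) → Co²⁺(aq) + Ce⁴⁺(aq), so Q = ([Co²⁺(aq)]·[Ce⁴⁺(aq)]) / ([Co³⁺(aq)]·[Ce³⁺(aq)]).
Solving for the unknown gives log [Ce⁴⁺(aq)] = −1.124, so [Ce⁴⁺(aq)] ≈ 0.075 M.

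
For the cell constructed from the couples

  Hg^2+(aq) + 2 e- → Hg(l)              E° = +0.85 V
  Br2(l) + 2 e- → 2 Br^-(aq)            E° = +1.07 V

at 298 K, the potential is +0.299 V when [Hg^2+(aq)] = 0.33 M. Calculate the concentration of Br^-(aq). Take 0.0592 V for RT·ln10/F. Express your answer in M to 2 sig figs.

0.081 M

Br₂/Br⁻ is the cathode (higher E°); E°cell = +1.07 − (+0.85) = +0.22 V with n = 2.
From the Nernst equation, log Q = n(E° − E)/0.0592 = 2·(+0.22 − (+0.299))/0.0592 = −2.669.
The balanced reaction is Br2(l) + Hg(l) → 2 Br^-(aq) + Hg^2+(aq), so Q = [Br^-(aq)]^2·[Hg^2+(aq)].
Substituting the known concentrations and solving, log [Br^-(aq)] = −1.094 and [Br^-(aq)] = 0.081 M.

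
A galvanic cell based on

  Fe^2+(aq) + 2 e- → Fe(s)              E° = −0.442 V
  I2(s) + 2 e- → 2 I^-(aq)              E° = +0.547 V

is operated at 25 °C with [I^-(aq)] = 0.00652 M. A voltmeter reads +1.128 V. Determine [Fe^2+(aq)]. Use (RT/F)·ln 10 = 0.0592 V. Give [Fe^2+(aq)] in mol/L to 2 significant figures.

With I₂/I⁻ at the cathode and Fe²⁺/Fe at the anode, E°cell = +0.547 − (−0.442) = +0.989 V (n = 2).
From the Nernst equation, log Q = n(E° − E)/0.0592 = 2·(+0.989 − (+1.128))/0.0592 = −4.696.
For I2(s) + Fe(s) → 2 I^-(aq) + Fe^2+(aq), the reaction quotient is Q = [I^-(aq)]^2·[Fe^2+(aq)].
Isolating [Fe^2+(aq)] in Q = 10^{−4.696} yields log [Fe^2+(aq)] = −0.324, i.e. 0.47 M.

0.47 M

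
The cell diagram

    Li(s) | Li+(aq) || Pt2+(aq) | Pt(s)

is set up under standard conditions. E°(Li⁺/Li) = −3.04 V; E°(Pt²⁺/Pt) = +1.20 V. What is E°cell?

By convention the left-hand electrode in cell notation is the anode (oxidation) and the right-hand electrode is the cathode (reduction).
E°cell = E°(right) − E°(left) = +1.20 − (−3.04) = +4.24 V.

+4.24 V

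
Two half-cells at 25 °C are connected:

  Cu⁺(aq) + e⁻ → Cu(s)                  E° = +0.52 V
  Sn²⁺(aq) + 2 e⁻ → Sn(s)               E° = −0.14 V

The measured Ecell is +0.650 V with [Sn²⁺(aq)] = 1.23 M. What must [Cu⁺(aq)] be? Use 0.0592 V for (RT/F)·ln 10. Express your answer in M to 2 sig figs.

0.75 M

The Cu⁺/Cu couple has the larger reduction potential, so it is the cathode: E°cell = +0.52 − (−0.14) = +0.66 V and n = 2.
Since E = E° − (0.0592/n)·log Q, log Q = n(E° − E)/0.0592 = 0.338.
Balancing electrons gives 2 Cu⁺(aq) + Sn(s) → 2 Cu(s) + Sn²⁺(aq); thus Q = [Sn²⁺(aq)] / [Cu⁺(aq)]^2.
Solving for the unknown gives log [Cu⁺(aq)] = −0.124, so [Cu⁺(aq)] ≈ 0.75 M.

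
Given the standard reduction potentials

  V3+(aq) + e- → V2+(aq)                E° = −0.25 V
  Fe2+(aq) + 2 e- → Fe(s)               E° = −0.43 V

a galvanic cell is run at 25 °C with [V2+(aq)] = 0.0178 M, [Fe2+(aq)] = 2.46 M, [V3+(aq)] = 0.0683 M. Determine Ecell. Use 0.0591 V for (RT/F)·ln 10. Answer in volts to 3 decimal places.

+0.203 V

V³⁺/V²⁺ is reduced (cathode, E° = −0.25 V) and Fe²⁺/Fe is oxidized (anode).
The standard potential is −0.25 − (−0.43) = +0.18 V and the balanced reaction transfers n = 2 electrons.
The balanced reaction is 2 V3+(aq) + Fe(s) → 2 V2+(aq) + Fe2+(aq), so Q = ([V2+(aq)]^2·[Fe2+(aq)]) / [V3+(aq)]^2 = 0.167 and log Q = −0.777.
By the Nernst equation, E = +0.18 − (0.0591/2)·(−0.777) = +0.203 V.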